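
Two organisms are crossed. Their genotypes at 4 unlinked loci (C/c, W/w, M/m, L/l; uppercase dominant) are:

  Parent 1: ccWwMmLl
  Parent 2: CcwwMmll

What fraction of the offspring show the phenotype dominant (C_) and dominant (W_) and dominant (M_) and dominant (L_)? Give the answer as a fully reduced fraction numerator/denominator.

ccWwMmLl gametes: cWML×2, cWMl×2, cWmL×2, cWml×2, cwML×2, cwMl×2, cwmL×2, cwml×2
CcwwMmll gametes: CwMl×4, Cwml×4, cwMl×4, cwml×4
ccWwMmLl×CcwwMmll grid (16·16=256): CcWwMMLl=8 CcWwMMll=8 CcWwMmLl=16 CcWwMmll=16 CcWwmmLl=8 CcWwmmll=8 CcwwMMLl=8 CcwwMMll=8 CcwwMmLl=16 CcwwMmll=16 CcwwmmLl=8 Ccwwmmll=8 ccWwMMLl=8 ccWwMMll=8 ccWwMmLl=16 ccWwMmll=16 ccWwmmLl=8 ccWwmmll=8 ccwwMMLl=8 ccwwMMll=8 ccwwMmLl=16 ccwwMmll=16 ccwwmmLl=8 ccwwmmll=8
C_ W_ M_ L_ hits 24/256; gcd=8; 24÷8/256÷8 = 3/32

P(C_ W_ M_ L_) = 3/32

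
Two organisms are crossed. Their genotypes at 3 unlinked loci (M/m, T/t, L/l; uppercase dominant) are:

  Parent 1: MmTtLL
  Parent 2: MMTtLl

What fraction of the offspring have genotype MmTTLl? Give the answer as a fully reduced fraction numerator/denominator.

MmTtLL gametes: MTL×2, MtL×2, mTL×2, mtL×2
MMTtLl gametes: MTL×2, MTl×2, MtL×2, Mtl×2
MmTtLL×MMTtLl grid (8·8=64): MMTTLL=4 MMTTLl=4 MMTtLL=8 MMTtLl=8 MMttLL=4 MMttLl=4 MmTTLL=4 MmTTLl=4 MmTtLL=8 MmTtLl=8 MmttLL=4 MmttLl=4
MmTTLl hits 4/64; gcd=4; 4÷4/64÷4 = 1/16

P(MmTTLl) = 1/16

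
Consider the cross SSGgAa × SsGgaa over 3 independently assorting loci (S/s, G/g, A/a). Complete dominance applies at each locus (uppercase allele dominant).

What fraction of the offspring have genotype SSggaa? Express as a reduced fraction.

P(SSggaa) = 1/16

SSGgAa gametes: SGA×2, SGa×2, SgA×2, Sga×2
SsGgaa gametes: SGa×2, Sga×2, sGa×2, sga×2
SSGgAa×SsGgaa grid (8·8=64): SSGGAa=4 SSGGaa=4 SSGgAa=8 SSGgaa=8 SSggAa=4 SSggaa=4 SsGGAa=4 SsGGaa=4 SsGgAa=8 SsGgaa=8 SsggAa=4 Ssggaa=4
SSggaa hits 4/64; gcd=4; 4÷4/64÷4 = 1/16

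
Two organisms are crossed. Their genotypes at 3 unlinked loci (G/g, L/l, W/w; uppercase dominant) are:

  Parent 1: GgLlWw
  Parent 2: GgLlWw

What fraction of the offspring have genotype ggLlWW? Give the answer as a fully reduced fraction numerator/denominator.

P(ggLlWW) = 1/32

GgLlWw gametes: GLW×1, GLw×1, GlW×1, Glw×1, gLW×1, gLw×1, glW×1, glw×1
GgLlWw gametes: GLW×1, GLw×1, GlW×1, Glw×1, gLW×1, gLw×1, glW×1, glw×1
GgLlWw×GgLlWw grid (8·8=64): GGLLWW=1 GGLLWw=2 GGLLww=1 GGLlWW=2 GGLlWw=4 GGLlww=2 GGllWW=1 GGllWw=2 GGllww=1 GgLLWW=2 GgLLWw=4 GgLLww=2 GgLlWW=4 GgLlWw=8 GgLlww=4 GgllWW=2 GgllWw=4 Ggllww=2 ggLLWW=1 ggLLWw=2 ggLLww=1 ggLlWW=2 ggLlWw=4 ggLlww=2 ggllWW=1 ggllWw=2 ggllww=1
ggLlWW hits 2/64; gcd=2; 2÷2/64÷2 = 1/32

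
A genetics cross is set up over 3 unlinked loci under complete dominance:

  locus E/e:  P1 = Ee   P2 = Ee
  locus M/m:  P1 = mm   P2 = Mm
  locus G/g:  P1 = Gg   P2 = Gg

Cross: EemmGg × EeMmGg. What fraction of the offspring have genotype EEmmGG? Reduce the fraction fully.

EemmGg gametes: EmG×2, Emg×2, emG×2, emg×2
EeMmGg gametes: EMG×1, EMg×1, EmG×1, Emg×1, eMG×1, eMg×1, emG×1, emg×1
EemmGg×EeMmGg grid (8·8=64): EEMmGG=2 EEMmGg=4 EEMmgg=2 EEmmGG=2 EEmmGg=4 EEmmgg=2 EeMmGG=4 EeMmGg=8 EeMmgg=4 EemmGG=4 EemmGg=8 Eemmgg=4 eeMmGG=2 eeMmGg=4 eeMmgg=2 eemmGG=2 eemmGg=4 eemmgg=2
EEmmGG hits 2/64; gcd=2; 2÷2/64÷2 = 1/32

P(EEmmGG) = 1/32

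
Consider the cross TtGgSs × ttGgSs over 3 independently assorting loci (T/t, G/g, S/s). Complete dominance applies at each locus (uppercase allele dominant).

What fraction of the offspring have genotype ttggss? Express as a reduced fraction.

P(ttggss) = 1/32

TtGgSs gametes: TGS×1, TGs×1, TgS×1, Tgs×1, tGS×1, tGs×1, tgS×1, tgs×1
ttGgSs gametes: tGS×2, tGs×2, tgS×2, tgs×2
TtGgSs×ttGgSs grid (8·8=64): TtGGSS=2 TtGGSs=4 TtGGss=2 TtGgSS=4 TtGgSs=8 TtGgss=4 TtggSS=2 TtggSs=4 Ttggss=2 ttGGSS=2 ttGGSs=4 ttGGss=2 ttGgSS=4 ttGgSs=8 ttGgss=4 ttggSS=2 ttggSs=4 ttggss=2
ttggss hits 2/64; gcd=2; 2÷2/64÷2 = 1/32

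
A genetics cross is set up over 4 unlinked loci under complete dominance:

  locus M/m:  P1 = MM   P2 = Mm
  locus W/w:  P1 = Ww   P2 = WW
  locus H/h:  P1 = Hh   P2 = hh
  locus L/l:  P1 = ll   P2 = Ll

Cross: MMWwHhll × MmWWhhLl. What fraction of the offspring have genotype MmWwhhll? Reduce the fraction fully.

MMWwHhll gametes: MWHl×4, MWhl×4, MwHl×4, Mwhl×4
MmWWhhLl gametes: MWhL×4, MWhl×4, mWhL×4, mWhl×4
MMWwHhll×MmWWhhLl grid (16·16=256): MMWWHhLl=16 MMWWHhll=16 MMWWhhLl=16 MMWWhhll=16 MMWwHhLl=16 MMWwHhll=16 MMWwhhLl=16 MMWwhhll=16 MmWWHhLl=16 MmWWHhll=16 MmWWhhLl=16 MmWWhhll=16 MmWwHhLl=16 MmWwHhll=16 MmWwhhLl=16 MmWwhhll=16
MmWwhhll hits 16/256; gcd=16; 16÷16/256÷16 = 1/16

P(MmWwhhll) = 1/16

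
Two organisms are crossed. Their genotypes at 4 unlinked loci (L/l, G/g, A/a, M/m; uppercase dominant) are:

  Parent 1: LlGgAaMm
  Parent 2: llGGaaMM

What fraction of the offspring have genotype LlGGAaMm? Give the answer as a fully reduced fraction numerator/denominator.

LlGgAaMm gametes: LGAM×1, LGAm×1, LGaM×1, LGam×1, LgAM×1, LgAm×1, LgaM×1, Lgam×1, lGAM×1, lGAm×1, lGaM×1, lGam×1, lgAM×1, lgAm×1, lgaM×1, lgam×1
llGGaaMM gametes: lGaM×16
LlGgAaMm×llGGaaMM grid (16·16=256): LlGGAaMM=16 LlGGAaMm=16 LlGGaaMM=16 LlGGaaMm=16 LlGgAaMM=16 LlGgAaMm=16 LlGgaaMM=16 LlGgaaMm=16 llGGAaMM=16 llGGAaMm=16 llGGaaMM=16 llGGaaMm=16 llGgAaMM=16 llGgAaMm=16 llGgaaMM=16 llGgaaMm=16
LlGGAaMm hits 16/256; gcd=16; 16÷16/256÷16 = 1/16

P(LlGGAaMm) = 1/16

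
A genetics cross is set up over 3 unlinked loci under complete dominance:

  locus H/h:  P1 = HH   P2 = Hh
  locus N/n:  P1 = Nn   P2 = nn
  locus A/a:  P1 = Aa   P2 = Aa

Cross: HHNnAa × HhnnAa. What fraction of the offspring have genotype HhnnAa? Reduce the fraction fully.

HHNnAa gametes: HNA×2, HNa×2, HnA×2, Hna×2
HhnnAa gametes: HnA×2, Hna×2, hnA×2, hna×2
HHNnAa×HhnnAa grid (8·8=64): HHNnAA=4 HHNnAa=8 HHNnaa=4 HHnnAA=4 HHnnAa=8 HHnnaa=4 HhNnAA=4 HhNnAa=8 HhNnaa=4 HhnnAA=4 HhnnAa=8 Hhnnaa=4
HhnnAa hits 8/64; gcd=8; 8÷8/64÷8 = 1/8

P(HhnnAa) = 1/8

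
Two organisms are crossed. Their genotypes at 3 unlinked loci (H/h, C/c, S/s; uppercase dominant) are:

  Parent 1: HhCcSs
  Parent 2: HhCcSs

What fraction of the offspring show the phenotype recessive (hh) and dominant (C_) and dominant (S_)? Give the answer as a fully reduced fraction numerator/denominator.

P(hh C_ S_) = 9/64

HhCcSs gametes: HCS×1, HCs×1, HcS×1, Hcs×1, hCS×1, hCs×1, hcS×1, hcs×1
HhCcSs gametes: HCS×1, HCs×1, HcS×1, Hcs×1, hCS×1, hCs×1, hcS×1, hcs×1
HhCcSs×HhCcSs grid (8·8=64): HHCCSS=1 HHCCSs=2 HHCCss=1 HHCcSS=2 HHCcSs=4 HHCcss=2 HHccSS=1 HHccSs=2 HHccss=1 HhCCSS=2 HhCCSs=4 HhCCss=2 HhCcSS=4 HhCcSs=8 HhCcss=4 HhccSS=2 HhccSs=4 Hhccss=2 hhCCSS=1 hhCCSs=2 hhCCss=1 hhCcSS=2 hhCcSs=4 hhCcss=2 hhccSS=1 hhccSs=2 hhccss=1
hh C_ S_ hits 9/64; gcd=1; 9÷1/64÷1 = 9/64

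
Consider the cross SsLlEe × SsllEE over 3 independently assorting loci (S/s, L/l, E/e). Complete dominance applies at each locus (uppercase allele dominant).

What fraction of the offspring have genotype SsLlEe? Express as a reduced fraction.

P(SsLlEe) = 1/8

SsLlEe gametes: SLE×1, SLe×1, SlE×1, Sle×1, sLE×1, sLe×1, slE×1, sle×1
SsllEE gametes: SlE×4, slE×4
SsLlEe×SsllEE grid (8·8=64): SSLlEE=4 SSLlEe=4 SSllEE=4 SSllEe=4 SsLlEE=8 SsLlEe=8 SsllEE=8 SsllEe=8 ssLlEE=4 ssLlEe=4 ssllEE=4 ssllEe=4
SsLlEe hits 8/64; gcd=8; 8÷8/64÷8 = 1/8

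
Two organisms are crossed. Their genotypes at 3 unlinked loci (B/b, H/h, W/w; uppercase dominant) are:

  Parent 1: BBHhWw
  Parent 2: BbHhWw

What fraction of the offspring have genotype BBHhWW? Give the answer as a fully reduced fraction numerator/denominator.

P(BBHhWW) = 1/16

BBHhWw gametes: BHW×2, BHw×2, BhW×2, Bhw×2
BbHhWw gametes: BHW×1, BHw×1, BhW×1, Bhw×1, bHW×1, bHw×1, bhW×1, bhw×1
BBHhWw×BbHhWw grid (8·8=64): BBHHWW=2 BBHHWw=4 BBHHww=2 BBHhWW=4 BBHhWw=8 BBHhww=4 BBhhWW=2 BBhhWw=4 BBhhww=2 BbHHWW=2 BbHHWw=4 BbHHww=2 BbHhWW=4 BbHhWw=8 BbHhww=4 BbhhWW=2 BbhhWw=4 Bbhhww=2
BBHhWW hits 4/64; gcd=4; 4÷4/64÷4 = 1/16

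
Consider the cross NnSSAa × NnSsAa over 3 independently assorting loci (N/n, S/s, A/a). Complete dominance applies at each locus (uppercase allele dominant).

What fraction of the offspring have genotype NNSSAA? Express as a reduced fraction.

NnSSAa gametes: NSA×2, NSa×2, nSA×2, nSa×2
NnSsAa gametes: NSA×1, NSa×1, NsA×1, Nsa×1, nSA×1, nSa×1, nsA×1, nsa×1
NnSSAa×NnSsAa grid (8·8=64): NNSSAA=2 NNSSAa=4 NNSSaa=2 NNSsAA=2 NNSsAa=4 NNSsaa=2 NnSSAA=4 NnSSAa=8 NnSSaa=4 NnSsAA=4 NnSsAa=8 NnSsaa=4 nnSSAA=2 nnSSAa=4 nnSSaa=2 nnSsAA=2 nnSsAa=4 nnSsaa=2
NNSSAA hits 2/64; gcd=2; 2÷2/64÷2 = 1/32

P(NNSSAA) = 1/32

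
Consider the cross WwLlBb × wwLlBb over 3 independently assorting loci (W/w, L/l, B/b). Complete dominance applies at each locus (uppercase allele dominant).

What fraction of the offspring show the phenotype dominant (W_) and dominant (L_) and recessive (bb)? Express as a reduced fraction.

P(W_ L_ bb) = 3/32

WwLlBb gametes: WLB×1, WLb×1, WlB×1, Wlb×1, wLB×1, wLb×1, wlB×1, wlb×1
wwLlBb gametes: wLB×2, wLb×2, wlB×2, wlb×2
WwLlBb×wwLlBb grid (8·8=64): WwLLBB=2 WwLLBb=4 WwLLbb=2 WwLlBB=4 WwLlBb=8 WwLlbb=4 WwllBB=2 WwllBb=4 Wwllbb=2 wwLLBB=2 wwLLBb=4 wwLLbb=2 wwLlBB=4 wwLlBb=8 wwLlbb=4 wwllBB=2 wwllBb=4 wwllbb=2
W_ L_ bb hits 6/64; gcd=2; 6÷2/64÷2 = 3/32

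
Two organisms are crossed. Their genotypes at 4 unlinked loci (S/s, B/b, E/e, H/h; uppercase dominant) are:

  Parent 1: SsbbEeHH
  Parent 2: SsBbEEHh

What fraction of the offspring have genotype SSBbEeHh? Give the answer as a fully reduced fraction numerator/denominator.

SsbbEeHH gametes: SbEH×4, SbeH×4, sbEH×4, sbeH×4
SsBbEEHh gametes: SBEH×2, SBEh×2, SbEH×2, SbEh×2, sBEH×2, sBEh×2, sbEH×2, sbEh×2
SsbbEeHH×SsBbEEHh grid (16·16=256): SSBbEEHH=8 SSBbEEHh=8 SSBbEeHH=8 SSBbEeHh=8 SSbbEEHH=8 SSbbEEHh=8 SSbbEeHH=8 SSbbEeHh=8 SsBbEEHH=16 SsBbEEHh=16 SsBbEeHH=16 SsBbEeHh=16 SsbbEEHH=16 SsbbEEHh=16 SsbbEeHH=16 SsbbEeHh=16 ssBbEEHH=8 ssBbEEHh=8 ssBbEeHH=8 ssBbEeHh=8 ssbbEEHH=8 ssbbEEHh=8 ssbbEeHH=8 ssbbEeHh=8
SSBbEeHh hits 8/256; gcd=8; 8÷8/256÷8 = 1/32

P(SSBbEeHh) = 1/32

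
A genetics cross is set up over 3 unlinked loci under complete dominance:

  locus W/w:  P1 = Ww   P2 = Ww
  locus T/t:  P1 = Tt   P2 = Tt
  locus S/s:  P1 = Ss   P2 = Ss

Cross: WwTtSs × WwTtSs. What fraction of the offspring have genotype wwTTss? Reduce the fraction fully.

WwTtSs gametes: WTS×1, WTs×1, WtS×1, Wts×1, wTS×1, wTs×1, wtS×1, wts×1
WwTtSs gametes: WTS×1, WTs×1, WtS×1, Wts×1, wTS×1, wTs×1, wtS×1, wts×1
WwTtSs×WwTtSs grid (8·8=64): WWTTSS=1 WWTTSs=2 WWTTss=1 WWTtSS=2 WWTtSs=4 WWTtss=2 WWttSS=1 WWttSs=2 WWttss=1 WwTTSS=2 WwTTSs=4 WwTTss=2 WwTtSS=4 WwTtSs=8 WwTtss=4 WwttSS=2 WwttSs=4 Wwttss=2 wwTTSS=1 wwTTSs=2 wwTTss=1 wwTtSS=2 wwTtSs=4 wwTtss=2 wwttSS=1 wwttSs=2 wwttss=1
wwTTss hits 1/64; gcd=1; 1÷1/64÷1 = 1/64

P(wwTTss) = 1/64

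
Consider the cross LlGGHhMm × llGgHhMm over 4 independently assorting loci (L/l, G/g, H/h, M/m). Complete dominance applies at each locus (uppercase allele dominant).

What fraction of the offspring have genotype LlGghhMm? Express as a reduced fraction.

P(LlGghhMm) = 1/32

LlGGHhMm gametes: LGHM×2, LGHm×2, LGhM×2, LGhm×2, lGHM×2, lGHm×2, lGhM×2, lGhm×2
llGgHhMm gametes: lGHM×2, lGHm×2, lGhM×2, lGhm×2, lgHM×2, lgHm×2, lghM×2, lghm×2
LlGGHhMm×llGgHhMm grid (16·16=256): LlGGHHMM=4 LlGGHHMm=8 LlGGHHmm=4 LlGGHhMM=8 LlGGHhMm=16 LlGGHhmm=8 LlGGhhMM=4 LlGGhhMm=8 LlGGhhmm=4 LlGgHHMM=4 LlGgHHMm=8 LlGgHHmm=4 LlGgHhMM=8 LlGgHhMm=16 LlGgHhmm=8 LlGghhMM=4 LlGghhMm=8 LlGghhmm=4 llGGHHMM=4 llGGHHMm=8 llGGHHmm=4 llGGHhMM=8 llGGHhMm=16 llGGHhmm=8 llGGhhMM=4 llGGhhMm=8 llGGhhmm=4 llGgHHMM=4 llGgHHMm=8 llGgHHmm=4 llGgHhMM=8 llGgHhMm=16 llGgHhmm=8 llGghhMM=4 llGghhMm=8 llGghhmm=4
LlGghhMm hits 8/256; gcd=8; 8÷8/256÷8 = 1/32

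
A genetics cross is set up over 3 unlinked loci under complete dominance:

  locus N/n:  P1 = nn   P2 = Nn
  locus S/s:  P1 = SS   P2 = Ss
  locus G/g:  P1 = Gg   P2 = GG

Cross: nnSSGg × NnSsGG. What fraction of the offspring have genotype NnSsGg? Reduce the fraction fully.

nnSSGg gametes: nSG×4, nSg×4
NnSsGG gametes: NSG×2, NsG×2, nSG×2, nsG×2
nnSSGg×NnSsGG grid (8·8=64): NnSSGG=8 NnSSGg=8 NnSsGG=8 NnSsGg=8 nnSSGG=8 nnSSGg=8 nnSsGG=8 nnSsGg=8
NnSsGg hits 8/64; gcd=8; 8÷8/64÷8 = 1/8

P(NnSsGg) = 1/8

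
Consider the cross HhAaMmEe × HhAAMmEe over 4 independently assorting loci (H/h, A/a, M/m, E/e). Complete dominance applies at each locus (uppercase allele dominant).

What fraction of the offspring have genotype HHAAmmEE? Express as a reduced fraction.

P(HHAAmmEE) = 1/128

HhAaMmEe gametes: HAME×1, HAMe×1, HAmE×1, HAme×1, HaME×1, HaMe×1, HamE×1, Hame×1, hAME×1, hAMe×1, hAmE×1, hAme×1, haME×1, haMe×1, hamE×1, hame×1
HhAAMmEe gametes: HAME×2, HAMe×2, HAmE×2, HAme×2, hAME×2, hAMe×2, hAmE×2, hAme×2
HhAaMmEe×HhAAMmEe grid (16·16=256): HHAAMMEE=2 HHAAMMEe=4 HHAAMMee=2 HHAAMmEE=4 HHAAMmEe=8 HHAAMmee=4 HHAAmmEE=2 HHAAmmEe=4 HHAAmmee=2 HHAaMMEE=2 HHAaMMEe=4 HHAaMMee=2 HHAaMmEE=4 HHAaMmEe=8 HHAaMmee=4 HHAammEE=2 HHAammEe=4 HHAammee=2 HhAAMMEE=4 HhAAMMEe=8 HhAAMMee=4 HhAAMmEE=8 HhAAMmEe=16 HhAAMmee=8 HhAAmmEE=4 HhAAmmEe=8 HhAAmmee=4 HhAaMMEE=4 HhAaMMEe=8 HhAaMMee=4 HhAaMmEE=8 HhAaMmEe=16 HhAaMmee=8 HhAammEE=4 HhAammEe=8 HhAammee=4 hhAAMMEE=2 hhAAMMEe=4 hhAAMMee=2 hhAAMmEE=4 hhAAMmEe=8 hhAAMmee=4 hhAAmmEE=2 hhAAmmEe=4 hhAAmmee=2 hhAaMMEE=2 hhAaMMEe=4 hhAaMMee=2 hhAaMmEE=4 hhAaMmEe=8 hhAaMmee=4 hhAammEE=2 hhAammEe=4 hhAammee=2
HHAAmmEE hits 2/256; gcd=2; 2÷2/256÷2 = 1/128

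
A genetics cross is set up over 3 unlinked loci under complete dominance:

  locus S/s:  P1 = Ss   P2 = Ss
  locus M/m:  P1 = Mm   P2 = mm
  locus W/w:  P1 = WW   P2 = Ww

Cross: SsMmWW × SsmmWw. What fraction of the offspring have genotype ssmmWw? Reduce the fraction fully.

SsMmWW gametes: SMW×2, SmW×2, sMW×2, smW×2
SsmmWw gametes: SmW×2, Smw×2, smW×2, smw×2
SsMmWW×SsmmWw grid (8·8=64): SSMmWW=4 SSMmWw=4 SSmmWW=4 SSmmWw=4 SsMmWW=8 SsMmWw=8 SsmmWW=8 SsmmWw=8 ssMmWW=4 ssMmWw=4 ssmmWW=4 ssmmWw=4
ssmmWw hits 4/64; gcd=4; 4÷4/64÷4 = 1/16

P(ssmmWw) = 1/16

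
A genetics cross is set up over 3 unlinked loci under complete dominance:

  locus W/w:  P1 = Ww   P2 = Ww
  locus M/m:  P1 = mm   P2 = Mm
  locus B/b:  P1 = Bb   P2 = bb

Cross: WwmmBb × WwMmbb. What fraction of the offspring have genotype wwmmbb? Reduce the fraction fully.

P(wwmmbb) = 1/16

WwmmBb gametes: WmB×2, Wmb×2, wmB×2, wmb×2
WwMmbb gametes: WMb×2, Wmb×2, wMb×2, wmb×2
WwmmBb×WwMmbb grid (8·8=64): WWMmBb=4 WWMmbb=4 WWmmBb=4 WWmmbb=4 WwMmBb=8 WwMmbb=8 WwmmBb=8 Wwmmbb=8 wwMmBb=4 wwMmbb=4 wwmmBb=4 wwmmbb=4
wwmmbb hits 4/64; gcd=4; 4÷4/64÷4 = 1/16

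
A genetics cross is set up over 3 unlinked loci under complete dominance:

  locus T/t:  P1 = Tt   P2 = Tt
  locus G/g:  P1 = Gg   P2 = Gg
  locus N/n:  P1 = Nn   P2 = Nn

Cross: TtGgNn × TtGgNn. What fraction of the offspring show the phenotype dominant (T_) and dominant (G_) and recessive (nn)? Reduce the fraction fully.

P(T_ G_ nn) = 9/64

TtGgNn gametes: TGN×1, TGn×1, TgN×1, Tgn×1, tGN×1, tGn×1, tgN×1, tgn×1
TtGgNn gametes: TGN×1, TGn×1, TgN×1, Tgn×1, tGN×1, tGn×1, tgN×1, tgn×1
TtGgNn×TtGgNn grid (8·8=64): TTGGNN=1 TTGGNn=2 TTGGnn=1 TTGgNN=2 TTGgNn=4 TTGgnn=2 TTggNN=1 TTggNn=2 TTggnn=1 TtGGNN=2 TtGGNn=4 TtGGnn=2 TtGgNN=4 TtGgNn=8 TtGgnn=4 TtggNN=2 TtggNn=4 Ttggnn=2 ttGGNN=1 ttGGNn=2 ttGGnn=1 ttGgNN=2 ttGgNn=4 ttGgnn=2 ttggNN=1 ttggNn=2 ttggnn=1
T_ G_ nn hits 9/64; gcd=1; 9÷1/64÷1 = 9/64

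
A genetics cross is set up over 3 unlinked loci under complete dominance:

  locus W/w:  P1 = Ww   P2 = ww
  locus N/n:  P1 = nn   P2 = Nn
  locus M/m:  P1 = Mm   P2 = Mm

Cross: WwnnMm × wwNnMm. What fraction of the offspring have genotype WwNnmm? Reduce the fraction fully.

WwnnMm gametes: WnM×2, Wnm×2, wnM×2, wnm×2
wwNnMm gametes: wNM×2, wNm×2, wnM×2, wnm×2
WwnnMm×wwNnMm grid (8·8=64): WwNnMM=4 WwNnMm=8 WwNnmm=4 WwnnMM=4 WwnnMm=8 Wwnnmm=4 wwNnMM=4 wwNnMm=8 wwNnmm=4 wwnnMM=4 wwnnMm=8 wwnnmm=4
WwNnmm hits 4/64; gcd=4; 4÷4/64÷4 = 1/16

P(WwNnmm) = 1/16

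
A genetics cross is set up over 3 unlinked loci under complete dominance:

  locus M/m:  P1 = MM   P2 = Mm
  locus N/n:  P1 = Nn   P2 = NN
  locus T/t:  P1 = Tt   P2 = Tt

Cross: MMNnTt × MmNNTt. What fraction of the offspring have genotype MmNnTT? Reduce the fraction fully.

P(MmNnTT) = 1/16

MMNnTt gametes: MNT×2, MNt×2, MnT×2, Mnt×2
MmNNTt gametes: MNT×2, MNt×2, mNT×2, mNt×2
MMNnTt×MmNNTt grid (8·8=64): MMNNTT=4 MMNNTt=8 MMNNtt=4 MMNnTT=4 MMNnTt=8 MMNntt=4 MmNNTT=4 MmNNTt=8 MmNNtt=4 MmNnTT=4 MmNnTt=8 MmNntt=4
MmNnTT hits 4/64; gcd=4; 4÷4/64÷4 = 1/16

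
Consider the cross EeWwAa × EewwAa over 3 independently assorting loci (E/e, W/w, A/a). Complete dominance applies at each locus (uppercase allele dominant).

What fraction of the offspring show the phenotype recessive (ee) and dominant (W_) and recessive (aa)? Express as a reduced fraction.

P(ee W_ aa) = 1/32

EeWwAa gametes: EWA×1, EWa×1, EwA×1, Ewa×1, eWA×1, eWa×1, ewA×1, ewa×1
EewwAa gametes: EwA×2, Ewa×2, ewA×2, ewa×2
EeWwAa×EewwAa grid (8·8=64): EEWwAA=2 EEWwAa=4 EEWwaa=2 EEwwAA=2 EEwwAa=4 EEwwaa=2 EeWwAA=4 EeWwAa=8 EeWwaa=4 EewwAA=4 EewwAa=8 Eewwaa=4 eeWwAA=2 eeWwAa=4 eeWwaa=2 eewwAA=2 eewwAa=4 eewwaa=2
ee W_ aa hits 2/64; gcd=2; 2÷2/64÷2 = 1/32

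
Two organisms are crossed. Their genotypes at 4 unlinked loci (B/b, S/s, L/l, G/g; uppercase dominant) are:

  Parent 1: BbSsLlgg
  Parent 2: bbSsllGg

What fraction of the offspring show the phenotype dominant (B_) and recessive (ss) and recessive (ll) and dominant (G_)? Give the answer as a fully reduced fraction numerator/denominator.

BbSsLlgg gametes: BSLg×2, BSlg×2, BsLg×2, Bslg×2, bSLg×2, bSlg×2, bsLg×2, bslg×2
bbSsllGg gametes: bSlG×4, bSlg×4, bslG×4, bslg×4
BbSsLlgg×bbSsllGg grid (16·16=256): BbSSLlGg=8 BbSSLlgg=8 BbSSllGg=8 BbSSllgg=8 BbSsLlGg=16 BbSsLlgg=16 BbSsllGg=16 BbSsllgg=16 BbssLlGg=8 BbssLlgg=8 BbssllGg=8 Bbssllgg=8 bbSSLlGg=8 bbSSLlgg=8 bbSSllGg=8 bbSSllgg=8 bbSsLlGg=16 bbSsLlgg=16 bbSsllGg=16 bbSsllgg=16 bbssLlGg=8 bbssLlgg=8 bbssllGg=8 bbssllgg=8
B_ ss ll G_ hits 8/256; gcd=8; 8÷8/256÷8 = 1/32

P(B_ ss ll G_) = 1/32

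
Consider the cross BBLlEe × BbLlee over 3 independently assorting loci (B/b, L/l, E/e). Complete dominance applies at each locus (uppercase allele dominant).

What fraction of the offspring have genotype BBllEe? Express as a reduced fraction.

P(BBllEe) = 1/16

BBLlEe gametes: BLE×2, BLe×2, BlE×2, Ble×2
BbLlee gametes: BLe×2, Ble×2, bLe×2, ble×2
BBLlEe×BbLlee grid (8·8=64): BBLLEe=4 BBLLee=4 BBLlEe=8 BBLlee=8 BBllEe=4 BBllee=4 BbLLEe=4 BbLLee=4 BbLlEe=8 BbLlee=8 BbllEe=4 Bbllee=4
BBllEe hits 4/64; gcd=4; 4÷4/64÷4 = 1/16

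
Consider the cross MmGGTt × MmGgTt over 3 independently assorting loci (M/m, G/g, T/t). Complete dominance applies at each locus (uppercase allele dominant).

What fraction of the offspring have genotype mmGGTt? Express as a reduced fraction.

MmGGTt gametes: MGT×2, MGt×2, mGT×2, mGt×2
MmGgTt gametes: MGT×1, MGt×1, MgT×1, Mgt×1, mGT×1, mGt×1, mgT×1, mgt×1
MmGGTt×MmGgTt grid (8·8=64): MMGGTT=2 MMGGTt=4 MMGGtt=2 MMGgTT=2 MMGgTt=4 MMGgtt=2 MmGGTT=4 MmGGTt=8 MmGGtt=4 MmGgTT=4 MmGgTt=8 MmGgtt=4 mmGGTT=2 mmGGTt=4 mmGGtt=2 mmGgTT=2 mmGgTt=4 mmGgtt=2
mmGGTt hits 4/64; gcd=4; 4÷4/64÷4 = 1/16

P(mmGGTt) = 1/16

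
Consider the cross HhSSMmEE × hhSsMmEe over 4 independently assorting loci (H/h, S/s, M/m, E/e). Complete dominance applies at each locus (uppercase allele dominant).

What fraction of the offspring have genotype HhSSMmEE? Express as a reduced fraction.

P(HhSSMmEE) = 1/16

HhSSMmEE gametes: HSME×4, HSmE×4, hSME×4, hSmE×4
hhSsMmEe gametes: hSME×2, hSMe×2, hSmE×2, hSme×2, hsME×2, hsMe×2, hsmE×2, hsme×2
HhSSMmEE×hhSsMmEe grid (16·16=256): HhSSMMEE=8 HhSSMMEe=8 HhSSMmEE=16 HhSSMmEe=16 HhSSmmEE=8 HhSSmmEe=8 HhSsMMEE=8 HhSsMMEe=8 HhSsMmEE=16 HhSsMmEe=16 HhSsmmEE=8 HhSsmmEe=8 hhSSMMEE=8 hhSSMMEe=8 hhSSMmEE=16 hhSSMmEe=16 hhSSmmEE=8 hhSSmmEe=8 hhSsMMEE=8 hhSsMMEe=8 hhSsMmEE=16 hhSsMmEe=16 hhSsmmEE=8 hhSsmmEe=8
HhSSMmEE hits 16/256; gcd=16; 16÷16/256÷16 = 1/16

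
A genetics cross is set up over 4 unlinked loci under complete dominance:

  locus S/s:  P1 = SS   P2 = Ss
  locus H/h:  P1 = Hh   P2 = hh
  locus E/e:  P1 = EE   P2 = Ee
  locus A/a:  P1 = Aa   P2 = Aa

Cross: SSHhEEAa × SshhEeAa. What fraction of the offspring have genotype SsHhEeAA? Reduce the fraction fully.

P(SsHhEeAA) = 1/32

SSHhEEAa gametes: SHEA×4, SHEa×4, ShEA×4, ShEa×4
SshhEeAa gametes: ShEA×2, ShEa×2, SheA×2, Shea×2, shEA×2, shEa×2, sheA×2, shea×2
SSHhEEAa×SshhEeAa grid (16·16=256): SSHhEEAA=8 SSHhEEAa=16 SSHhEEaa=8 SSHhEeAA=8 SSHhEeAa=16 SSHhEeaa=8 SShhEEAA=8 SShhEEAa=16 SShhEEaa=8 SShhEeAA=8 SShhEeAa=16 SShhEeaa=8 SsHhEEAA=8 SsHhEEAa=16 SsHhEEaa=8 SsHhEeAA=8 SsHhEeAa=16 SsHhEeaa=8 SshhEEAA=8 SshhEEAa=16 SshhEEaa=8 SshhEeAA=8 SshhEeAa=16 SshhEeaa=8
SsHhEeAA hits 8/256; gcd=8; 8÷8/256÷8 = 1/32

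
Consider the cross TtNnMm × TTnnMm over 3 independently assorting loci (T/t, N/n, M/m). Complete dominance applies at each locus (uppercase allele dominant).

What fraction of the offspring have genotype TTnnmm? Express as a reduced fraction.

TtNnMm gametes: TNM×1, TNm×1, TnM×1, Tnm×1, tNM×1, tNm×1, tnM×1, tnm×1
TTnnMm gametes: TnM×4, Tnm×4
TtNnMm×TTnnMm grid (8·8=64): TTNnMM=4 TTNnMm=8 TTNnmm=4 TTnnMM=4 TTnnMm=8 TTnnmm=4 TtNnMM=4 TtNnMm=8 TtNnmm=4 TtnnMM=4 TtnnMm=8 Ttnnmm=4
TTnnmm hits 4/64; gcd=4; 4÷4/64÷4 = 1/16

P(TTnnmm) = 1/16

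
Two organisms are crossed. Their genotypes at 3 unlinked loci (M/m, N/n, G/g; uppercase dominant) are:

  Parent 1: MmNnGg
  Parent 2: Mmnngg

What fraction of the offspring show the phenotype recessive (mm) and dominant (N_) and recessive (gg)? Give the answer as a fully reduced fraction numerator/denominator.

P(mm N_ gg) = 1/16

MmNnGg gametes: MNG×1, MNg×1, MnG×1, Mng×1, mNG×1, mNg×1, mnG×1, mng×1
Mmnngg gametes: Mng×4, mng×4
MmNnGg×Mmnngg grid (8·8=64): MMNnGg=4 MMNngg=4 MMnnGg=4 MMnngg=4 MmNnGg=8 MmNngg=8 MmnnGg=8 Mmnngg=8 mmNnGg=4 mmNngg=4 mmnnGg=4 mmnngg=4
mm N_ gg hits 4/64; gcd=4; 4÷4/64÷4 = 1/16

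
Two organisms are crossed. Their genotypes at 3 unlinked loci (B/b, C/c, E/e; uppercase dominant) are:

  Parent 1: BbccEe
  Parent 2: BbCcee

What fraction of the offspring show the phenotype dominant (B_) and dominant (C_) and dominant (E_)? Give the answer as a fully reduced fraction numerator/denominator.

P(B_ C_ E_) = 3/16

BbccEe gametes: BcE×2, Bce×2, bcE×2, bce×2
BbCcee gametes: BCe×2, Bce×2, bCe×2, bce×2
BbccEe×BbCcee grid (8·8=64): BBCcEe=4 BBCcee=4 BBccEe=4 BBccee=4 BbCcEe=8 BbCcee=8 BbccEe=8 Bbccee=8 bbCcEe=4 bbCcee=4 bbccEe=4 bbccee=4
B_ C_ E_ hits 12/64; gcd=4; 12÷4/64÷4 = 3/16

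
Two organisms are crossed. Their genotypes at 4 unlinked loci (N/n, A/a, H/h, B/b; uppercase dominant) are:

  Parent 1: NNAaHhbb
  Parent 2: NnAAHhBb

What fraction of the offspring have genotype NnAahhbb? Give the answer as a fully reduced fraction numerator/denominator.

P(NnAahhbb) = 1/32

NNAaHhbb gametes: NAHb×4, NAhb×4, NaHb×4, Nahb×4
NnAAHhBb gametes: NAHB×2, NAHb×2, NAhB×2, NAhb×2, nAHB×2, nAHb×2, nAhB×2, nAhb×2
NNAaHhbb×NnAAHhBb grid (16·16=256): NNAAHHBb=8 NNAAHHbb=8 NNAAHhBb=16 NNAAHhbb=16 NNAAhhBb=8 NNAAhhbb=8 NNAaHHBb=8 NNAaHHbb=8 NNAaHhBb=16 NNAaHhbb=16 NNAahhBb=8 NNAahhbb=8 NnAAHHBb=8 NnAAHHbb=8 NnAAHhBb=16 NnAAHhbb=16 NnAAhhBb=8 NnAAhhbb=8 NnAaHHBb=8 NnAaHHbb=8 NnAaHhBb=16 NnAaHhbb=16 NnAahhBb=8 NnAahhbb=8
NnAahhbb hits 8/256; gcd=8; 8÷8/256÷8 = 1/32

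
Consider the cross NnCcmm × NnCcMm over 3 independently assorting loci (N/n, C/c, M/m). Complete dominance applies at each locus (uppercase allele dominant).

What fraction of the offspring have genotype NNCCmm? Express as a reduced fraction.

P(NNCCmm) = 1/32

NnCcmm gametes: NCm×2, Ncm×2, nCm×2, ncm×2
NnCcMm gametes: NCM×1, NCm×1, NcM×1, Ncm×1, nCM×1, nCm×1, ncM×1, ncm×1
NnCcmm×NnCcMm grid (8·8=64): NNCCMm=2 NNCCmm=2 NNCcMm=4 NNCcmm=4 NNccMm=2 NNccmm=2 NnCCMm=4 NnCCmm=4 NnCcMm=8 NnCcmm=8 NnccMm=4 Nnccmm=4 nnCCMm=2 nnCCmm=2 nnCcMm=4 nnCcmm=4 nnccMm=2 nnccmm=2
NNCCmm hits 2/64; gcd=2; 2÷2/64÷2 = 1/32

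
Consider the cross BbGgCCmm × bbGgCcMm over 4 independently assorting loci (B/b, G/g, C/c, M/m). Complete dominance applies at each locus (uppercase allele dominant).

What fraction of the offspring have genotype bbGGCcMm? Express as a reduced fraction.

BbGgCCmm gametes: BGCm×4, BgCm×4, bGCm×4, bgCm×4
bbGgCcMm gametes: bGCM×2, bGCm×2, bGcM×2, bGcm×2, bgCM×2, bgCm×2, bgcM×2, bgcm×2
BbGgCCmm×bbGgCcMm grid (16·16=256): BbGGCCMm=8 BbGGCCmm=8 BbGGCcMm=8 BbGGCcmm=8 BbGgCCMm=16 BbGgCCmm=16 BbGgCcMm=16 BbGgCcmm=16 BbggCCMm=8 BbggCCmm=8 BbggCcMm=8 BbggCcmm=8 bbGGCCMm=8 bbGGCCmm=8 bbGGCcMm=8 bbGGCcmm=8 bbGgCCMm=16 bbGgCCmm=16 bbGgCcMm=16 bbGgCcmm=16 bbggCCMm=8 bbggCCmm=8 bbggCcMm=8 bbggCcmm=8
bbGGCcMm hits 8/256; gcd=8; 8÷8/256÷8 = 1/32

P(bbGGCcMm) = 1/32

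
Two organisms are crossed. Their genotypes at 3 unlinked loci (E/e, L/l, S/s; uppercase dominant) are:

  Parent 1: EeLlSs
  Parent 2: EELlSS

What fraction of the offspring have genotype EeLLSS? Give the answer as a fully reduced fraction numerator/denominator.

P(EeLLSS) = 1/16

EeLlSs gametes: ELS×1, ELs×1, ElS×1, Els×1, eLS×1, eLs×1, elS×1, els×1
EELlSS gametes: ELS×4, ElS×4
EeLlSs×EELlSS grid (8·8=64): EELLSS=4 EELLSs=4 EELlSS=8 EELlSs=8 EEllSS=4 EEllSs=4 EeLLSS=4 EeLLSs=4 EeLlSS=8 EeLlSs=8 EellSS=4 EellSs=4
EeLLSS hits 4/64; gcd=4; 4÷4/64÷4 = 1/16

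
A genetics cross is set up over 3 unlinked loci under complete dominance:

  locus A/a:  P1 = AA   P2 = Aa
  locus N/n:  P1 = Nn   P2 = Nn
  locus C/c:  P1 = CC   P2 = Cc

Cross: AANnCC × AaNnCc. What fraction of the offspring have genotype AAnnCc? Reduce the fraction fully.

AANnCC gametes: ANC×4, AnC×4
AaNnCc gametes: ANC×1, ANc×1, AnC×1, Anc×1, aNC×1, aNc×1, anC×1, anc×1
AANnCC×AaNnCc grid (8·8=64): AANNCC=4 AANNCc=4 AANnCC=8 AANnCc=8 AAnnCC=4 AAnnCc=4 AaNNCC=4 AaNNCc=4 AaNnCC=8 AaNnCc=8 AannCC=4 AannCc=4
AAnnCc hits 4/64; gcd=4; 4÷4/64÷4 = 1/16

P(AAnnCc) = 1/16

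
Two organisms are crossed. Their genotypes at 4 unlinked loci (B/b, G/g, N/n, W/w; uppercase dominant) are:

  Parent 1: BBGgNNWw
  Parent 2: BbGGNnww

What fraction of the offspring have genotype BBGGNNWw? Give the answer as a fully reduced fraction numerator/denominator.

BBGgNNWw gametes: BGNW×4, BGNw×4, BgNW×4, BgNw×4
BbGGNnww gametes: BGNw×4, BGnw×4, bGNw×4, bGnw×4
BBGgNNWw×BbGGNnww grid (16·16=256): BBGGNNWw=16 BBGGNNww=16 BBGGNnWw=16 BBGGNnww=16 BBGgNNWw=16 BBGgNNww=16 BBGgNnWw=16 BBGgNnww=16 BbGGNNWw=16 BbGGNNww=16 BbGGNnWw=16 BbGGNnww=16 BbGgNNWw=16 BbGgNNww=16 BbGgNnWw=16 BbGgNnww=16
BBGGNNWw hits 16/256; gcd=16; 16÷16/256÷16 = 1/16

P(BBGGNNWw) = 1/16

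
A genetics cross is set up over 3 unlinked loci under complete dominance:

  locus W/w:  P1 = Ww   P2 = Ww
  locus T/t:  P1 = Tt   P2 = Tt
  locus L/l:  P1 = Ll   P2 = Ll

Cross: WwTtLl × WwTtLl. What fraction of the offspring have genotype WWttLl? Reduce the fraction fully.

P(WWttLl) = 1/32

WwTtLl gametes: WTL×1, WTl×1, WtL×1, Wtl×1, wTL×1, wTl×1, wtL×1, wtl×1
WwTtLl gametes: WTL×1, WTl×1, WtL×1, Wtl×1, wTL×1, wTl×1, wtL×1, wtl×1
WwTtLl×WwTtLl grid (8·8=64): WWTTLL=1 WWTTLl=2 WWTTll=1 WWTtLL=2 WWTtLl=4 WWTtll=2 WWttLL=1 WWttLl=2 WWttll=1 WwTTLL=2 WwTTLl=4 WwTTll=2 WwTtLL=4 WwTtLl=8 WwTtll=4 WwttLL=2 WwttLl=4 Wwttll=2 wwTTLL=1 wwTTLl=2 wwTTll=1 wwTtLL=2 wwTtLl=4 wwTtll=2 wwttLL=1 wwttLl=2 wwttll=1
WWttLl hits 2/64; gcd=2; 2÷2/64÷2 = 1/32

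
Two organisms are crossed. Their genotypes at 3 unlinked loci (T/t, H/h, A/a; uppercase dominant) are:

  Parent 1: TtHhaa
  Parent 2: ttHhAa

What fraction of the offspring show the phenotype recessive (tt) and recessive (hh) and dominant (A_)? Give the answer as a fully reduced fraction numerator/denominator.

P(tt hh A_) = 1/16

TtHhaa gametes: THa×2, Tha×2, tHa×2, tha×2
ttHhAa gametes: tHA×2, tHa×2, thA×2, tha×2
TtHhaa×ttHhAa grid (8·8=64): TtHHAa=4 TtHHaa=4 TtHhAa=8 TtHhaa=8 TthhAa=4 Tthhaa=4 ttHHAa=4 ttHHaa=4 ttHhAa=8 ttHhaa=8 tthhAa=4 tthhaa=4
tt hh A_ hits 4/64; gcd=4; 4÷4/64÷4 = 1/16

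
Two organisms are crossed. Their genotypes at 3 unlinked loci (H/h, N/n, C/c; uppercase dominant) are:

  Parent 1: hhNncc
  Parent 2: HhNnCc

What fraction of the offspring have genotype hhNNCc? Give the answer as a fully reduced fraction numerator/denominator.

P(hhNNCc) = 1/16

hhNncc gametes: hNc×4, hnc×4
HhNnCc gametes: HNC×1, HNc×1, HnC×1, Hnc×1, hNC×1, hNc×1, hnC×1, hnc×1
hhNncc×HhNnCc grid (8·8=64): HhNNCc=4 HhNNcc=4 HhNnCc=8 HhNncc=8 HhnnCc=4 Hhnncc=4 hhNNCc=4 hhNNcc=4 hhNnCc=8 hhNncc=8 hhnnCc=4 hhnncc=4
hhNNCc hits 4/64; gcd=4; 4÷4/64÷4 = 1/16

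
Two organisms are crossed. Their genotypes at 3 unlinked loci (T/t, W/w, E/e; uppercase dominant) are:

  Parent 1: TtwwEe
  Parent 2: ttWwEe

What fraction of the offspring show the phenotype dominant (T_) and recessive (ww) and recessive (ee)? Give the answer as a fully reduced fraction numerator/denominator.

P(T_ ww ee) = 1/16

TtwwEe gametes: TwE×2, Twe×2, twE×2, twe×2
ttWwEe gametes: tWE×2, tWe×2, twE×2, twe×2
TtwwEe×ttWwEe grid (8·8=64): TtWwEE=4 TtWwEe=8 TtWwee=4 TtwwEE=4 TtwwEe=8 Ttwwee=4 ttWwEE=4 ttWwEe=8 ttWwee=4 ttwwEE=4 ttwwEe=8 ttwwee=4
T_ ww ee hits 4/64; gcd=4; 4÷4/64÷4 = 1/16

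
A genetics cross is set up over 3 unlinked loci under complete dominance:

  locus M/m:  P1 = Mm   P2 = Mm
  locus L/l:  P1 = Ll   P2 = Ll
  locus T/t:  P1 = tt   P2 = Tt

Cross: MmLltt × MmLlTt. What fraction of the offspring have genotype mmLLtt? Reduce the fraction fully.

MmLltt gametes: MLt×2, Mlt×2, mLt×2, mlt×2
MmLlTt gametes: MLT×1, MLt×1, MlT×1, Mlt×1, mLT×1, mLt×1, mlT×1, mlt×1
MmLltt×MmLlTt grid (8·8=64): MMLLTt=2 MMLLtt=2 MMLlTt=4 MMLltt=4 MMllTt=2 MMlltt=2 MmLLTt=4 MmLLtt=4 MmLlTt=8 MmLltt=8 MmllTt=4 Mmlltt=4 mmLLTt=2 mmLLtt=2 mmLlTt=4 mmLltt=4 mmllTt=2 mmlltt=2
mmLLtt hits 2/64; gcd=2; 2÷2/64÷2 = 1/32

P(mmLLtt) = 1/32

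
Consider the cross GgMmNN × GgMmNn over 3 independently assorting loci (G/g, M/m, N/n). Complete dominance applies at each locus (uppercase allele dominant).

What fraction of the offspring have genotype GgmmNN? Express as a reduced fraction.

P(GgmmNN) = 1/16

GgMmNN gametes: GMN×2, GmN×2, gMN×2, gmN×2
GgMmNn gametes: GMN×1, GMn×1, GmN×1, Gmn×1, gMN×1, gMn×1, gmN×1, gmn×1
GgMmNN×GgMmNn grid (8·8=64): GGMMNN=2 GGMMNn=2 GGMmNN=4 GGMmNn=4 GGmmNN=2 GGmmNn=2 GgMMNN=4 GgMMNn=4 GgMmNN=8 GgMmNn=8 GgmmNN=4 GgmmNn=4 ggMMNN=2 ggMMNn=2 ggMmNN=4 ggMmNn=4 ggmmNN=2 ggmmNn=2
GgmmNN hits 4/64; gcd=4; 4÷4/64÷4 = 1/16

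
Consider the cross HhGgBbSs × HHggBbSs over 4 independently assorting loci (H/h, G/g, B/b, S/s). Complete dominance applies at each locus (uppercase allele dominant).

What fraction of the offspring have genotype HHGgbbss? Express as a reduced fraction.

P(HHGgbbss) = 1/64

HhGgBbSs gametes: HGBS×1, HGBs×1, HGbS×1, HGbs×1, HgBS×1, HgBs×1, HgbS×1, Hgbs×1, hGBS×1, hGBs×1, hGbS×1, hGbs×1, hgBS×1, hgBs×1, hgbS×1, hgbs×1
HHggBbSs gametes: HgBS×4, HgBs×4, HgbS×4, Hgbs×4
HhGgBbSs×HHggBbSs grid (16·16=256): HHGgBBSS=4 HHGgBBSs=8 HHGgBBss=4 HHGgBbSS=8 HHGgBbSs=16 HHGgBbss=8 HHGgbbSS=4 HHGgbbSs=8 HHGgbbss=4 HHggBBSS=4 HHggBBSs=8 HHggBBss=4 HHggBbSS=8 HHggBbSs=16 HHggBbss=8 HHggbbSS=4 HHggbbSs=8 HHggbbss=4 HhGgBBSS=4 HhGgBBSs=8 HhGgBBss=4 HhGgBbSS=8 HhGgBbSs=16 HhGgBbss=8 HhGgbbSS=4 HhGgbbSs=8 HhGgbbss=4 HhggBBSS=4 HhggBBSs=8 HhggBBss=4 HhggBbSS=8 HhggBbSs=16 HhggBbss=8 HhggbbSS=4 HhggbbSs=8 Hhggbbss=4
HHGgbbss hits 4/256; gcd=4; 4÷4/256÷4 = 1/64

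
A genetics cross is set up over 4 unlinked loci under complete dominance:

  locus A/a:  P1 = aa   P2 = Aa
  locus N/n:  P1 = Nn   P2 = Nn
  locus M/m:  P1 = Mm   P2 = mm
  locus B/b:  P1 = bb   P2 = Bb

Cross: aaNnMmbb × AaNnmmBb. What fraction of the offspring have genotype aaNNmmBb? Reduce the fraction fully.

P(aaNNmmBb) = 1/32

aaNnMmbb gametes: aNMb×4, aNmb×4, anMb×4, anmb×4
AaNnmmBb gametes: ANmB×2, ANmb×2, AnmB×2, Anmb×2, aNmB×2, aNmb×2, anmB×2, anmb×2
aaNnMmbb×AaNnmmBb grid (16·16=256): AaNNMmBb=8 AaNNMmbb=8 AaNNmmBb=8 AaNNmmbb=8 AaNnMmBb=16 AaNnMmbb=16 AaNnmmBb=16 AaNnmmbb=16 AannMmBb=8 AannMmbb=8 AannmmBb=8 Aannmmbb=8 aaNNMmBb=8 aaNNMmbb=8 aaNNmmBb=8 aaNNmmbb=8 aaNnMmBb=16 aaNnMmbb=16 aaNnmmBb=16 aaNnmmbb=16 aannMmBb=8 aannMmbb=8 aannmmBb=8 aannmmbb=8
aaNNmmBb hits 8/256; gcd=8; 8÷8/256÷8 = 1/32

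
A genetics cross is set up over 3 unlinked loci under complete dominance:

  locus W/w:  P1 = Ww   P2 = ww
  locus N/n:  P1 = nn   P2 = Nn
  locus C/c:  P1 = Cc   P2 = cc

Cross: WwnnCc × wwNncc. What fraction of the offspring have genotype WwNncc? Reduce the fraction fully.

P(WwNncc) = 1/8

WwnnCc gametes: WnC×2, Wnc×2, wnC×2, wnc×2
wwNncc gametes: wNc×4, wnc×4
WwnnCc×wwNncc grid (8·8=64): WwNnCc=8 WwNncc=8 WwnnCc=8 Wwnncc=8 wwNnCc=8 wwNncc=8 wwnnCc=8 wwnncc=8
WwNncc hits 8/64; gcd=8; 8÷8/64÷8 = 1/8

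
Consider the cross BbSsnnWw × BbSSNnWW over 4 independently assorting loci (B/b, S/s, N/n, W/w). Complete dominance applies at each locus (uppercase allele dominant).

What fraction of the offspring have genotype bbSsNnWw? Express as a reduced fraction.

BbSsnnWw gametes: BSnW×2, BSnw×2, BsnW×2, Bsnw×2, bSnW×2, bSnw×2, bsnW×2, bsnw×2
BbSSNnWW gametes: BSNW×4, BSnW×4, bSNW×4, bSnW×4
BbSsnnWw×BbSSNnWW grid (16·16=256): BBSSNnWW=8 BBSSNnWw=8 BBSSnnWW=8 BBSSnnWw=8 BBSsNnWW=8 BBSsNnWw=8 BBSsnnWW=8 BBSsnnWw=8 BbSSNnWW=16 BbSSNnWw=16 BbSSnnWW=16 BbSSnnWw=16 BbSsNnWW=16 BbSsNnWw=16 BbSsnnWW=16 BbSsnnWw=16 bbSSNnWW=8 bbSSNnWw=8 bbSSnnWW=8 bbSSnnWw=8 bbSsNnWW=8 bbSsNnWw=8 bbSsnnWW=8 bbSsnnWw=8
bbSsNnWw hits 8/256; gcd=8; 8÷8/256÷8 = 1/32

P(bbSsNnWw) = 1/32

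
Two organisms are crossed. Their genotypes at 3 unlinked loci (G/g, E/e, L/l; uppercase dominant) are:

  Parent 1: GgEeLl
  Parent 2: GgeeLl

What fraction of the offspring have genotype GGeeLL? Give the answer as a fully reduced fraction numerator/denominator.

GgEeLl gametes: GEL×1, GEl×1, GeL×1, Gel×1, gEL×1, gEl×1, geL×1, gel×1
GgeeLl gametes: GeL×2, Gel×2, geL×2, gel×2
GgEeLl×GgeeLl grid (8·8=64): GGEeLL=2 GGEeLl=4 GGEell=2 GGeeLL=2 GGeeLl=4 GGeell=2 GgEeLL=4 GgEeLl=8 GgEell=4 GgeeLL=4 GgeeLl=8 Ggeell=4 ggEeLL=2 ggEeLl=4 ggEell=2 ggeeLL=2 ggeeLl=4 ggeell=2
GGeeLL hits 2/64; gcd=2; 2÷2/64÷2 = 1/32

P(GGeeLL) = 1/32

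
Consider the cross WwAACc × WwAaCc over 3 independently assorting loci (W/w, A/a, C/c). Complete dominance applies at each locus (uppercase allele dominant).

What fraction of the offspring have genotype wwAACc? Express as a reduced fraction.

P(wwAACc) = 1/16

WwAACc gametes: WAC×2, WAc×2, wAC×2, wAc×2
WwAaCc gametes: WAC×1, WAc×1, WaC×1, Wac×1, wAC×1, wAc×1, waC×1, wac×1
WwAACc×WwAaCc grid (8·8=64): WWAACC=2 WWAACc=4 WWAAcc=2 WWAaCC=2 WWAaCc=4 WWAacc=2 WwAACC=4 WwAACc=8 WwAAcc=4 WwAaCC=4 WwAaCc=8 WwAacc=4 wwAACC=2 wwAACc=4 wwAAcc=2 wwAaCC=2 wwAaCc=4 wwAacc=2
wwAACc hits 4/64; gcd=4; 4÷4/64÷4 = 1/16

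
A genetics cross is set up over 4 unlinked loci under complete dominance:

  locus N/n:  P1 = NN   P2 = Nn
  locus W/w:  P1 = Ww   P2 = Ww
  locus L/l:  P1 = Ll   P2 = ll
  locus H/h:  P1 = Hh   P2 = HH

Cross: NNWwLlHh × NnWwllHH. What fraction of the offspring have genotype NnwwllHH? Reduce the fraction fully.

NNWwLlHh gametes: NWLH×2, NWLh×2, NWlH×2, NWlh×2, NwLH×2, NwLh×2, NwlH×2, Nwlh×2
NnWwllHH gametes: NWlH×4, NwlH×4, nWlH×4, nwlH×4
NNWwLlHh×NnWwllHH grid (16·16=256): NNWWLlHH=8 NNWWLlHh=8 NNWWllHH=8 NNWWllHh=8 NNWwLlHH=16 NNWwLlHh=16 NNWwllHH=16 NNWwllHh=16 NNwwLlHH=8 NNwwLlHh=8 NNwwllHH=8 NNwwllHh=8 NnWWLlHH=8 NnWWLlHh=8 NnWWllHH=8 NnWWllHh=8 NnWwLlHH=16 NnWwLlHh=16 NnWwllHH=16 NnWwllHh=16 NnwwLlHH=8 NnwwLlHh=8 NnwwllHH=8 NnwwllHh=8
NnwwllHH hits 8/256; gcd=8; 8÷8/256÷8 = 1/32

P(NnwwllHH) = 1/32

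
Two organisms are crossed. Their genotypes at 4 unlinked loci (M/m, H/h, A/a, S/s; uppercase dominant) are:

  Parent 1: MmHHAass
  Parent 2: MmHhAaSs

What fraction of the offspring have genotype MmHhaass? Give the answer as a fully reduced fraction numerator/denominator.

MmHHAass gametes: MHAs×4, MHas×4, mHAs×4, mHas×4
MmHhAaSs gametes: MHAS×1, MHAs×1, MHaS×1, MHas×1, MhAS×1, MhAs×1, MhaS×1, Mhas×1, mHAS×1, mHAs×1, mHaS×1, mHas×1, mhAS×1, mhAs×1, mhaS×1, mhas×1
MmHHAass×MmHhAaSs grid (16·16=256): MMHHAASs=4 MMHHAAss=4 MMHHAaSs=8 MMHHAass=8 MMHHaaSs=4 MMHHaass=4 MMHhAASs=4 MMHhAAss=4 MMHhAaSs=8 MMHhAass=8 MMHhaaSs=4 MMHhaass=4 MmHHAASs=8 MmHHAAss=8 MmHHAaSs=16 MmHHAass=16 MmHHaaSs=8 MmHHaass=8 MmHhAASs=8 MmHhAAss=8 MmHhAaSs=16 MmHhAass=16 MmHhaaSs=8 MmHhaass=8 mmHHAASs=4 mmHHAAss=4 mmHHAaSs=8 mmHHAass=8 mmHHaaSs=4 mmHHaass=4 mmHhAASs=4 mmHhAAss=4 mmHhAaSs=8 mmHhAass=8 mmHhaaSs=4 mmHhaass=4
MmHhaass hits 8/256; gcd=8; 8÷8/256÷8 = 1/32

P(MmHhaass) = 1/32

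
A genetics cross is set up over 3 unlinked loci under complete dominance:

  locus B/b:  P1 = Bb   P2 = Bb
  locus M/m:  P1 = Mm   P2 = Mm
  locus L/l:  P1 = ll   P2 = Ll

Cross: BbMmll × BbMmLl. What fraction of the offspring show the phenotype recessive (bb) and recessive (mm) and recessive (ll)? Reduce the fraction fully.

BbMmll gametes: BMl×2, Bml×2, bMl×2, bml×2
BbMmLl gametes: BML×1, BMl×1, BmL×1, Bml×1, bML×1, bMl×1, bmL×1, bml×1
BbMmll×BbMmLl grid (8·8=64): BBMMLl=2 BBMMll=2 BBMmLl=4 BBMmll=4 BBmmLl=2 BBmmll=2 BbMMLl=4 BbMMll=4 BbMmLl=8 BbMmll=8 BbmmLl=4 Bbmmll=4 bbMMLl=2 bbMMll=2 bbMmLl=4 bbMmll=4 bbmmLl=2 bbmmll=2
bb mm ll hits 2/64; gcd=2; 2÷2/64÷2 = 1/32

P(bb mm ll) = 1/32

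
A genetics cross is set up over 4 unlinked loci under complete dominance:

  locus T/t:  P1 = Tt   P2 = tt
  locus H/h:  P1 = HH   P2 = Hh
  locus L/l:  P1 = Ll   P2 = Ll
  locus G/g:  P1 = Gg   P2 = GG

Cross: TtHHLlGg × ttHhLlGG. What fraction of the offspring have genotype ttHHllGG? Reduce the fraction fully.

P(ttHHllGG) = 1/32

TtHHLlGg gametes: THLG×2, THLg×2, THlG×2, THlg×2, tHLG×2, tHLg×2, tHlG×2, tHlg×2
ttHhLlGG gametes: tHLG×4, tHlG×4, thLG×4, thlG×4
TtHHLlGg×ttHhLlGG grid (16·16=256): TtHHLLGG=8 TtHHLLGg=8 TtHHLlGG=16 TtHHLlGg=16 TtHHllGG=8 TtHHllGg=8 TtHhLLGG=8 TtHhLLGg=8 TtHhLlGG=16 TtHhLlGg=16 TtHhllGG=8 TtHhllGg=8 ttHHLLGG=8 ttHHLLGg=8 ttHHLlGG=16 ttHHLlGg=16 ttHHllGG=8 ttHHllGg=8 ttHhLLGG=8 ttHhLLGg=8 ttHhLlGG=16 ttHhLlGg=16 ttHhllGG=8 ttHhllGg=8
ttHHllGG hits 8/256; gcd=8; 8÷8/256÷8 = 1/32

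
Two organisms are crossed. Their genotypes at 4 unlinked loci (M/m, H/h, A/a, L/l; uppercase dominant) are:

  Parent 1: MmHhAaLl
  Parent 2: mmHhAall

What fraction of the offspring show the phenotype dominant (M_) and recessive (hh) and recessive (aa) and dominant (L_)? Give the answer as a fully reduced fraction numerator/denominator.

P(M_ hh aa L_) = 1/64

MmHhAaLl gametes: MHAL×1, MHAl×1, MHaL×1, MHal×1, MhAL×1, MhAl×1, MhaL×1, Mhal×1, mHAL×1, mHAl×1, mHaL×1, mHal×1, mhAL×1, mhAl×1, mhaL×1, mhal×1
mmHhAall gametes: mHAl×4, mHal×4, mhAl×4, mhal×4
MmHhAaLl×mmHhAall grid (16·16=256): MmHHAALl=4 MmHHAAll=4 MmHHAaLl=8 MmHHAall=8 MmHHaaLl=4 MmHHaall=4 MmHhAALl=8 MmHhAAll=8 MmHhAaLl=16 MmHhAall=16 MmHhaaLl=8 MmHhaall=8 MmhhAALl=4 MmhhAAll=4 MmhhAaLl=8 MmhhAall=8 MmhhaaLl=4 Mmhhaall=4 mmHHAALl=4 mmHHAAll=4 mmHHAaLl=8 mmHHAall=8 mmHHaaLl=4 mmHHaall=4 mmHhAALl=8 mmHhAAll=8 mmHhAaLl=16 mmHhAall=16 mmHhaaLl=8 mmHhaall=8 mmhhAALl=4 mmhhAAll=4 mmhhAaLl=8 mmhhAall=8 mmhhaaLl=4 mmhhaall=4
M_ hh aa L_ hits 4/256; gcd=4; 4÷4/256÷4 = 1/64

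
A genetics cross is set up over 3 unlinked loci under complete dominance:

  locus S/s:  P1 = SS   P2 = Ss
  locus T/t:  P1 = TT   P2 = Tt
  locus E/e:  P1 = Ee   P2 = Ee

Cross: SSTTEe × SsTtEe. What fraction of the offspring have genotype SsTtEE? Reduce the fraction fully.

SSTTEe gametes: STE×4, STe×4
SsTtEe gametes: STE×1, STe×1, StE×1, Ste×1, sTE×1, sTe×1, stE×1, ste×1
SSTTEe×SsTtEe grid (8·8=64): SSTTEE=4 SSTTEe=8 SSTTee=4 SSTtEE=4 SSTtEe=8 SSTtee=4 SsTTEE=4 SsTTEe=8 SsTTee=4 SsTtEE=4 SsTtEe=8 SsTtee=4
SsTtEE hits 4/64; gcd=4; 4÷4/64÷4 = 1/16

P(SsTtEE) = 1/16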